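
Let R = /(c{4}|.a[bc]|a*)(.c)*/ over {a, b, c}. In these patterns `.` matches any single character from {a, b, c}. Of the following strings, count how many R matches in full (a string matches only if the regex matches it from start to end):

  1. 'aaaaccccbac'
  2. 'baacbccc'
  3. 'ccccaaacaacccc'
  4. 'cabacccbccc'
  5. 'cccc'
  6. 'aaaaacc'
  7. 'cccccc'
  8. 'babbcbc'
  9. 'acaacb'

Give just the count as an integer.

5

1 → no match
2 → no match
3 → no match
4 → match
5 → match
6 → match
7 → match
8 → match
9 → no match
Total matched: 5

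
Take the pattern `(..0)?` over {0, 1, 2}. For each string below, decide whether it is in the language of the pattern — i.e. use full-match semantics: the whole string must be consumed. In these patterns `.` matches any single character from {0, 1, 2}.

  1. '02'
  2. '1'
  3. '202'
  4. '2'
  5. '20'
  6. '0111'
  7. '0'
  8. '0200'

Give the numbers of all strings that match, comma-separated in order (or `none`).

1 → no match
2 → no match
3 → no match
4 → no match
5 → no match
6 → no match
7 → no match
8 → no match

none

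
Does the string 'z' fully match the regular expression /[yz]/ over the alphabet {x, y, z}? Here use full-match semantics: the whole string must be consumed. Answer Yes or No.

Yes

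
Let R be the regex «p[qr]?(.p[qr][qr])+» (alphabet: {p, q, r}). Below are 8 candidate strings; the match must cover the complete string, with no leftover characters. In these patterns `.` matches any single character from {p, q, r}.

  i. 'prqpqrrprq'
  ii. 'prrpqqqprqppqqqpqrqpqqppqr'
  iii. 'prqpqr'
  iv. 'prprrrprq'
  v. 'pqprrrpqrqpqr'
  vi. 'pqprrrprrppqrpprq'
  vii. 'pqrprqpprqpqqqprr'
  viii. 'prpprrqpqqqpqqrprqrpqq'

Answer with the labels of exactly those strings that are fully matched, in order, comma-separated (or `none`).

i, ii, iii, iv, v, vi, viii

i → match
ii → match
iii → match
iv → match
v → match
vi → match
vii → no match
viii → match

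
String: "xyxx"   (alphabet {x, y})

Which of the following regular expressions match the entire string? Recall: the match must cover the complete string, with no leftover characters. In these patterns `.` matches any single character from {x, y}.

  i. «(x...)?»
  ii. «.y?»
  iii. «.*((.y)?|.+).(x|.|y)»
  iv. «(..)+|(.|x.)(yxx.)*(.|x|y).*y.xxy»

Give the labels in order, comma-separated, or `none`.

i, iii, iv

i → match
ii → no match
iii → match
iv → match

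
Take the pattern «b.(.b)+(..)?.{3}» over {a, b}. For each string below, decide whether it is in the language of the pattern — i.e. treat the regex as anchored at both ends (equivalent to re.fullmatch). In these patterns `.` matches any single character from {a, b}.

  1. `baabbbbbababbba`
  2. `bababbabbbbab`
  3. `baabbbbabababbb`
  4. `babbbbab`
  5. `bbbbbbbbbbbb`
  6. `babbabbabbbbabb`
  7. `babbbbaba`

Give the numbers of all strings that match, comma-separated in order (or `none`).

1 → match
2 → no match
3 → no match
4 → no match
5 → no match
6 → no match
7 → match

1, 7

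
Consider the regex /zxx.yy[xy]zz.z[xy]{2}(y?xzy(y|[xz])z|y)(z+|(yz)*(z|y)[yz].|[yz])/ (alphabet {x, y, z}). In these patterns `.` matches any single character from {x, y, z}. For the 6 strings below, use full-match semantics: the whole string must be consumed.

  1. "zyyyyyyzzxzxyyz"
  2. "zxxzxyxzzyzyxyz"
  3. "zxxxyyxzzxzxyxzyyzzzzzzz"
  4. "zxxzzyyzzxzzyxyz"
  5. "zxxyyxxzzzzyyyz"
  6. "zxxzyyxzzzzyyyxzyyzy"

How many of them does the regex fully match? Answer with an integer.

2

1 → no match — must start with "zxx"
2 → no match
3 → match
4 → no match
5 → no match
6 → match
Total matched: 2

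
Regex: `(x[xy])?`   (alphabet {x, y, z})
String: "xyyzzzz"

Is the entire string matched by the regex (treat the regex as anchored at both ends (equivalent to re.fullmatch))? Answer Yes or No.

No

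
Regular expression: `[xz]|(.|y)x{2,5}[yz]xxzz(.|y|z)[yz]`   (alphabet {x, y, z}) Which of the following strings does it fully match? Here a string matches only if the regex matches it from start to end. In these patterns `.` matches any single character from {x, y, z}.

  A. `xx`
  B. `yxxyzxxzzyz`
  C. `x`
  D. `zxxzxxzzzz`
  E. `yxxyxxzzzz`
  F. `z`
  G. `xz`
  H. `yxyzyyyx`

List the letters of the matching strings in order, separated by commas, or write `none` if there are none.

C, D, E, F

A. `xx` → no match
B. `yxxyzxxzzyz` → no match
C. `x` → match
D. `zxxzxxzzzz` → match
E. `yxxyxxzzzz` → match
F. `z` → match
G. `xz` → no match
H. `yxyzyyyx` → no match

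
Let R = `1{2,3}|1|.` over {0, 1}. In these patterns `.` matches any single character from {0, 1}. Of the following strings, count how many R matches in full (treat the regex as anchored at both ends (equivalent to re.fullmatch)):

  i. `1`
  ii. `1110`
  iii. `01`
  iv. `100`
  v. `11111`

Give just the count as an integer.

1

i → match
ii → no match
iii → no match
iv → no match
v → no match
Total matched: 1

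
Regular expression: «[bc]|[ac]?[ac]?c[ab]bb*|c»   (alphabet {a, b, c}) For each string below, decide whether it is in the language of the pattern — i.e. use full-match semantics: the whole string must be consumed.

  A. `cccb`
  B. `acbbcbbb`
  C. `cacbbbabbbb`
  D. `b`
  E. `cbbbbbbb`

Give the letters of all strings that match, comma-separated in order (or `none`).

D, E

A → no match
B → no match
C → no match
D → match
E → match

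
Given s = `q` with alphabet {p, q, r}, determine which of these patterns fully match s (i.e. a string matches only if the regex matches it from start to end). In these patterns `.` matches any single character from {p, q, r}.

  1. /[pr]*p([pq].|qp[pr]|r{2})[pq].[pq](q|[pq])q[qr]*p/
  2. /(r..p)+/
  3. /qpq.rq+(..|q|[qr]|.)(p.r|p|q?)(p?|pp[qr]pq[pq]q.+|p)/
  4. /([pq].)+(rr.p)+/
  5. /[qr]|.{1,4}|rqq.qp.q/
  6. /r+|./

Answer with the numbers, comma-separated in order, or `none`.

1 → no match — must end with `p`
2 → no match — must start with `r`
3 → no match — must start with `qpq`
4 → no match — must end with `p`
5 → match
6 → match

5, 6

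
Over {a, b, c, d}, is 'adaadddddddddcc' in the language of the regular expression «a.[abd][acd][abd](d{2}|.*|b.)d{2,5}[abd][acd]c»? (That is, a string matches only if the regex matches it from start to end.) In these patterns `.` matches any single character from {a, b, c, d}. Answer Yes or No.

Yes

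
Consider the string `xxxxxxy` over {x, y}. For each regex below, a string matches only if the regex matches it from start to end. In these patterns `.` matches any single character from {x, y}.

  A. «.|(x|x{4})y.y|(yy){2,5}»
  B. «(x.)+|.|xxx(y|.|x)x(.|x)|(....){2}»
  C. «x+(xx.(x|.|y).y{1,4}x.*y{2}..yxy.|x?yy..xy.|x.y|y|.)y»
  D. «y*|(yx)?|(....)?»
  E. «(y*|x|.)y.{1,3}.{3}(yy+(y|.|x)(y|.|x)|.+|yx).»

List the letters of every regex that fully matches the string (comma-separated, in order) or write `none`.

C

A → no match
B → no match
C → match
D → no match
E → no match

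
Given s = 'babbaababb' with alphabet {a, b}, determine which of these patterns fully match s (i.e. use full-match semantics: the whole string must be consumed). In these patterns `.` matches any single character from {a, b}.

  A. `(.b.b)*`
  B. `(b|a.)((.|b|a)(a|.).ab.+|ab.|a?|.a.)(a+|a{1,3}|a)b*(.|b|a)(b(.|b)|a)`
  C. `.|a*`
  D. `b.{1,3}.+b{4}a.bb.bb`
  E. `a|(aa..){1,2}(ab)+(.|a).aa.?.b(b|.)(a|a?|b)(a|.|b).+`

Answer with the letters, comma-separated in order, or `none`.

A → no match
B → match
C → no match
D → no match
E → no match

B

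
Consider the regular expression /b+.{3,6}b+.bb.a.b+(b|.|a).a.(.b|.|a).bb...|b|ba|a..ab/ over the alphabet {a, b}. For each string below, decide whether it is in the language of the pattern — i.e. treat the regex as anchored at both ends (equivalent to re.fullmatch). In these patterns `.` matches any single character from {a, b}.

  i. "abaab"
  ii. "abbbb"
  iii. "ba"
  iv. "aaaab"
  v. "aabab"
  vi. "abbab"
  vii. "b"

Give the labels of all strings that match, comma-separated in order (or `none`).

i, iii, iv, v, vi, vii

i → match
ii → no match
iii → match
iv → match
v → match
vi → match
vii → match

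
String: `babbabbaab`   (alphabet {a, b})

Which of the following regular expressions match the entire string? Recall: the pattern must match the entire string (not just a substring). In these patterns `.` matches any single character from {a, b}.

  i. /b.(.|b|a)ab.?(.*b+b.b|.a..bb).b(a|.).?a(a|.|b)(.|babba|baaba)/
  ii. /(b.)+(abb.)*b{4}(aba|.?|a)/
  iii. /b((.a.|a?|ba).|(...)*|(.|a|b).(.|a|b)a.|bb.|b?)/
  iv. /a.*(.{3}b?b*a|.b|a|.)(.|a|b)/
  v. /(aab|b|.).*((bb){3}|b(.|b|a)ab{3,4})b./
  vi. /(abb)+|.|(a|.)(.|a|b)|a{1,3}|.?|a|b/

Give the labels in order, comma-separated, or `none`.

iii

i → no match
ii → no match
iii → match
iv → no match — must start with `a`
v → no match
vi → no match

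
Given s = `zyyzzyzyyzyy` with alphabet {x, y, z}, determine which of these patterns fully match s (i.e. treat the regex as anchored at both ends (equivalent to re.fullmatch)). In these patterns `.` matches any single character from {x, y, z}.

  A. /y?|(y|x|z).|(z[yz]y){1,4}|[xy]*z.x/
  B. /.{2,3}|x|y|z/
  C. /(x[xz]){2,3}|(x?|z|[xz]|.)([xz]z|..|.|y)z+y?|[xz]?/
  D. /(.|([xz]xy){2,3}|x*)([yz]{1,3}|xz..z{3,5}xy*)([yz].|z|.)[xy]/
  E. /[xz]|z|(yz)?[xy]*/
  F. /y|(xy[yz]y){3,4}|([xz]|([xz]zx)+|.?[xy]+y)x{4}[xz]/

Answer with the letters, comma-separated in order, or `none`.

A

A → match
B → no match
C → no match
D → no match
E → no match
F → no match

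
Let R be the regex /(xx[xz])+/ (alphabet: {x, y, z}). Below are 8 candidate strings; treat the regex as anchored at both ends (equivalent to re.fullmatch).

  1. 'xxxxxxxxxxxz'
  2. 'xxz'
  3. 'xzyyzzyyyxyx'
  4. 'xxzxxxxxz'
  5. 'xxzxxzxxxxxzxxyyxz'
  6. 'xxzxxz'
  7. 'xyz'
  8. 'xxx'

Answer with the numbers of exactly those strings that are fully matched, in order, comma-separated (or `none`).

1, 2, 4, 6, 8

1 → match
2 → match
3 → no match — must start with 'xx'
4 → match
5 → no match
6 → match
7 → no match — must start with 'xx'
8 → match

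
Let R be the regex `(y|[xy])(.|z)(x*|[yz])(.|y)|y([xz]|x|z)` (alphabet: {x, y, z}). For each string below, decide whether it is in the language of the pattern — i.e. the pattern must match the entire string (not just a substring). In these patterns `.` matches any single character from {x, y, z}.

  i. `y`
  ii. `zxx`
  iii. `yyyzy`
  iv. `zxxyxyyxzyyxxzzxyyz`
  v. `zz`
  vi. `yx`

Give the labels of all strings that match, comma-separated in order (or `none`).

vi

i → no match
ii → no match
iii → no match
iv → no match
v → no match
vi → match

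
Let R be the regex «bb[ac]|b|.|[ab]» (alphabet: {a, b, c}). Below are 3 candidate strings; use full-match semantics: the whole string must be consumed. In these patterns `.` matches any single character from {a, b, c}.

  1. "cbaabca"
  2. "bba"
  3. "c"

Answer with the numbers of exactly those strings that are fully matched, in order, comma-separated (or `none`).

2, 3

1 → no match
2 → match
3 → match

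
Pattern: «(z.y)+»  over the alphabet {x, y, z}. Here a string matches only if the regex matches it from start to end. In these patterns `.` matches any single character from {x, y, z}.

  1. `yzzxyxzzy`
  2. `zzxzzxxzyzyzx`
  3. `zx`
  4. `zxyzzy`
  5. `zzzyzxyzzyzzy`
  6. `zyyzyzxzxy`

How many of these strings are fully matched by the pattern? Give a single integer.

1

1 → no match — must start with `z`
2 → no match — must end with `y`
3 → no match — must end with `y`
4 → match
5 → no match
6 → no match
Total matched: 1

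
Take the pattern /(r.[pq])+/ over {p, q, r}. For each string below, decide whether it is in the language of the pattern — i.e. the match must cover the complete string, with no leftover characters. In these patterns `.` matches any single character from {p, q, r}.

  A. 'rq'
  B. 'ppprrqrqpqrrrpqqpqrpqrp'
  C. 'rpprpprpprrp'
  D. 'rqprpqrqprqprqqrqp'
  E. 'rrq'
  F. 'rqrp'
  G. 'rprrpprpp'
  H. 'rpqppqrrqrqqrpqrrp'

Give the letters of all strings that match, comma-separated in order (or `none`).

A → no match
B → no match — must start with 'r'
C → match
D → match
E → match
F → no match
G → no match
H → no match

C, D, E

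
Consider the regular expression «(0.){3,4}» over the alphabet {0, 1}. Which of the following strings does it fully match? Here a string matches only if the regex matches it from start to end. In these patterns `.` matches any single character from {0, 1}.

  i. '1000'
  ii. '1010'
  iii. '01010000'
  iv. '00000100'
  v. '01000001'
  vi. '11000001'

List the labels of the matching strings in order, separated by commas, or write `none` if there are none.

i → no match — must start with '0'
ii → no match — must start with '0'
iii → match
iv → match
v → match
vi → no match — must start with '0'

iii, iv, v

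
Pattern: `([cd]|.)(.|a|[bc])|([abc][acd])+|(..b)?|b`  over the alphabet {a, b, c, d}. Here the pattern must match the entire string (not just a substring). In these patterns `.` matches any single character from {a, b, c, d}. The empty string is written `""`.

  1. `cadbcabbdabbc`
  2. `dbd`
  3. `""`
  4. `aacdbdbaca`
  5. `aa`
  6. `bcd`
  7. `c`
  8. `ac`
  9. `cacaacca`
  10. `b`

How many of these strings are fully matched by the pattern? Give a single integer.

6

1 → no match
2 → no match
3 → match
4 → match
5 → match
6 → no match
7 → no match
8 → match
9 → match
10 → match
Total matched: 6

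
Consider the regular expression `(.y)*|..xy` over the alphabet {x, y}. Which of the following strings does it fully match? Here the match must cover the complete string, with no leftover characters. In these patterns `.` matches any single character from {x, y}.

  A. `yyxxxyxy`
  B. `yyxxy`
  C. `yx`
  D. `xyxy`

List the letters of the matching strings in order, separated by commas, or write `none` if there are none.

A → no match
B → no match
C → no match
D → match

D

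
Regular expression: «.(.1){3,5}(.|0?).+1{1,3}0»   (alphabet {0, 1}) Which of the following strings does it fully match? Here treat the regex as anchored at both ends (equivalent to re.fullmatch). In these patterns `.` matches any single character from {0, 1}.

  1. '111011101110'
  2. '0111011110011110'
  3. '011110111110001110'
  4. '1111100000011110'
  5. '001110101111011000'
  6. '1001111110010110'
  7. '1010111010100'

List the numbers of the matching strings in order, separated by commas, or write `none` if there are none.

1, 3

1 → match
2 → no match
3 → match
4 → no match
5 → no match — must end with '10'
6 → no match
7 → no match — must end with '10'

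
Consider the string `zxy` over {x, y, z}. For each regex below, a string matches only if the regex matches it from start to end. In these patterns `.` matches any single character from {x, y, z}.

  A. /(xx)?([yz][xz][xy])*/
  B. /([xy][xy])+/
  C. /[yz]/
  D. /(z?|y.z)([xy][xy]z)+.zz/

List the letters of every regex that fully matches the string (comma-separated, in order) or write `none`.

A → match
B → no match
C → no match
D → no match — must end with `zz`

A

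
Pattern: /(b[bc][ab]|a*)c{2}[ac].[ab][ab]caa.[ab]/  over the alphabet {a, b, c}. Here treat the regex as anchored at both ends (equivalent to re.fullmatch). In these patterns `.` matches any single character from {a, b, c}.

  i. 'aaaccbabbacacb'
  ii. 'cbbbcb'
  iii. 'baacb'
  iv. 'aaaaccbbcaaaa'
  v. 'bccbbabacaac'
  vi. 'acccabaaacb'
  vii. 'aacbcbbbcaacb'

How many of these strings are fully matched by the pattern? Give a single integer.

0

i → no match
ii. 'cbbbcb' → no match
iii. 'baacb' → no match
iv → no match
v. 'bccbbabacaac' → no match
vi. 'acccabaaacb' → no match
vii → no match
Total matched: 0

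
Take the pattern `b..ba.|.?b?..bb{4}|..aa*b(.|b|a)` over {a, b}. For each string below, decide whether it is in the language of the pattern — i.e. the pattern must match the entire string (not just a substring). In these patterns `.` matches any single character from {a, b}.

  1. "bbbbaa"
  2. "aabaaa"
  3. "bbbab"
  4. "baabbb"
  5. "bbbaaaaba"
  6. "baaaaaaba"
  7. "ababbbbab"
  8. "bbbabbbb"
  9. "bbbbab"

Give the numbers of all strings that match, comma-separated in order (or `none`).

1 → match
2 → no match
3 → no match
4 → no match
5 → no match
6 → match
7 → no match
8 → no match
9 → match

1, 6, 9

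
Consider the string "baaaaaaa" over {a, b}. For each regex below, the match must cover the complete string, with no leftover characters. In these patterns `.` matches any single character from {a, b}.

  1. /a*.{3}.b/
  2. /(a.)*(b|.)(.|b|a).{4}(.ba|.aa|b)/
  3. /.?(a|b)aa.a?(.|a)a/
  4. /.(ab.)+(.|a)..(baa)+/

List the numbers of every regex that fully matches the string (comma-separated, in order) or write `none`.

3

1 → no match — must end with "b"
2 → no match
3 → match
4 → no match — must end with "baa"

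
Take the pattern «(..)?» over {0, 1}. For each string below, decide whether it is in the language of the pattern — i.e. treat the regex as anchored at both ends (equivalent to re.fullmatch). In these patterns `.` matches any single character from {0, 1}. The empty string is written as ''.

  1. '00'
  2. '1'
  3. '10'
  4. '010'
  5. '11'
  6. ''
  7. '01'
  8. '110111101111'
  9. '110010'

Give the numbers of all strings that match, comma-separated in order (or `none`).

1 → match
2 → no match
3 → match
4 → no match
5 → match
6 → match
7 → match
8 → no match
9 → no match

1, 3, 5, 6, 7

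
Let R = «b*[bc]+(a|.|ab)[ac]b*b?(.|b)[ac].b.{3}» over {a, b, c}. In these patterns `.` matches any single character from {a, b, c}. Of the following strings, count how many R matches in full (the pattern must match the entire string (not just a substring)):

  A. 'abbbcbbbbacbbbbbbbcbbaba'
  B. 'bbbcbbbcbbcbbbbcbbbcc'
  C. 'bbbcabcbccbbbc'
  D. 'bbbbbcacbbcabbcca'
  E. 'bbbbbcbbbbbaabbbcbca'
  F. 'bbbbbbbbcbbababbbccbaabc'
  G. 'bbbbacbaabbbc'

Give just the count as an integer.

A → no match
B → match
C → match
D → match
E → no match
F → no match
G → match
Total matched: 4

4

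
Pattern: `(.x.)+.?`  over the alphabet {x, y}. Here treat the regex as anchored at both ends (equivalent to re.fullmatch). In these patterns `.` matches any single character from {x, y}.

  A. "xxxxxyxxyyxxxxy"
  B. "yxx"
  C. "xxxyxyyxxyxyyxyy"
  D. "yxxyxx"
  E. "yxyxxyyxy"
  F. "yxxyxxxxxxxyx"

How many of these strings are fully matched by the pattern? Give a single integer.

6

A → match
B → match
C → match
D → match
E → match
F → match
Total matched: 6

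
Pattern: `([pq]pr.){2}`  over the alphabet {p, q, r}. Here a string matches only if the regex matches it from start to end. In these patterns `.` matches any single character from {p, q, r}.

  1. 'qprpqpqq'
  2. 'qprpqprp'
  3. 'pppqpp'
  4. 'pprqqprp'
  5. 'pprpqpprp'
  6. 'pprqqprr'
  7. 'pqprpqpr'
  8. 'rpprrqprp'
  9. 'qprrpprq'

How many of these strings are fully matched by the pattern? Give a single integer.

1 → no match
2 → match
3 → no match
4 → match
5 → no match
6 → match
7 → no match
8 → no match
9 → match
Total matched: 4

4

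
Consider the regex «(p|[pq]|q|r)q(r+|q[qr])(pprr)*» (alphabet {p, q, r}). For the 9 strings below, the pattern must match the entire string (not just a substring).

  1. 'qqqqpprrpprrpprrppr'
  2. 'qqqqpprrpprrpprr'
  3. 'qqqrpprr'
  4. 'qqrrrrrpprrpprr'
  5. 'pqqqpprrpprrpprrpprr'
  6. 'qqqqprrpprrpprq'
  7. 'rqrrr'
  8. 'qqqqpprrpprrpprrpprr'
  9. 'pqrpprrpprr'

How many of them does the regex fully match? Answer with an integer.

7

1 → no match
2 → match
3 → match
4 → match
5 → match
6 → no match
7 → match
8 → match
9 → match
Total matched: 7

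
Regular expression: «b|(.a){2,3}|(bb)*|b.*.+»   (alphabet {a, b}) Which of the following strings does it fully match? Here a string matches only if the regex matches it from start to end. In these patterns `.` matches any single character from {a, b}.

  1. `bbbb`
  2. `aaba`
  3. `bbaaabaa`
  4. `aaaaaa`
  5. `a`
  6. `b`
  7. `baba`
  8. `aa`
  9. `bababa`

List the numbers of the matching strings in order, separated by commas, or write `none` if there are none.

1. `bbbb` → match
2. `aaba` → match
3. `bbaaabaa` → match
4. `aaaaaa` → match
5. `a` → no match
6. `b` → match
7. `baba` → match
8. `aa` → no match
9. `bababa` → match

1, 2, 3, 4, 6, 7, 9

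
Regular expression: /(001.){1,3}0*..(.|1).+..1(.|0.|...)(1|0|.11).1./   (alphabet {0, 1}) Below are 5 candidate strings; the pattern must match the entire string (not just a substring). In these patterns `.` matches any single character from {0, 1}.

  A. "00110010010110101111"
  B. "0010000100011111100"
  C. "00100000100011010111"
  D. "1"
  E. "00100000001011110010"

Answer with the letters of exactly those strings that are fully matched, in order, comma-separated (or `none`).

A → match
B → no match
C → match
D → no match — must start with "001"
E → match

A, C, E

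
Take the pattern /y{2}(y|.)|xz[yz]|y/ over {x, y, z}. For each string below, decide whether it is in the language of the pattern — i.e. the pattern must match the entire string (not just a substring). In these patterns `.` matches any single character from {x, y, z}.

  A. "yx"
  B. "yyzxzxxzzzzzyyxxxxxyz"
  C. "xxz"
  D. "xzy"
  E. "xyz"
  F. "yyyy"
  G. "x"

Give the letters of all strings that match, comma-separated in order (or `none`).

A → no match
B → no match
C → no match
D → match
E → no match
F → no match
G → no match

D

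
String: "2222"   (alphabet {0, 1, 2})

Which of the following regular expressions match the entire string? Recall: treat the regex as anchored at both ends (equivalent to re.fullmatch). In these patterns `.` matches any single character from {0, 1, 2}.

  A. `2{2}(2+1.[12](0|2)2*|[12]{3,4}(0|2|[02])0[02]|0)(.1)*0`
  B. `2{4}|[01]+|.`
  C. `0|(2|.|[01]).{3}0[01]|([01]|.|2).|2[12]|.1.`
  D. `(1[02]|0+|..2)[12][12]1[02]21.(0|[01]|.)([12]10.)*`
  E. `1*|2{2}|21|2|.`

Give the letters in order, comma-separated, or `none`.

B

A → no match — must end with "0"
B → match
C → no match
D → no match
E → no match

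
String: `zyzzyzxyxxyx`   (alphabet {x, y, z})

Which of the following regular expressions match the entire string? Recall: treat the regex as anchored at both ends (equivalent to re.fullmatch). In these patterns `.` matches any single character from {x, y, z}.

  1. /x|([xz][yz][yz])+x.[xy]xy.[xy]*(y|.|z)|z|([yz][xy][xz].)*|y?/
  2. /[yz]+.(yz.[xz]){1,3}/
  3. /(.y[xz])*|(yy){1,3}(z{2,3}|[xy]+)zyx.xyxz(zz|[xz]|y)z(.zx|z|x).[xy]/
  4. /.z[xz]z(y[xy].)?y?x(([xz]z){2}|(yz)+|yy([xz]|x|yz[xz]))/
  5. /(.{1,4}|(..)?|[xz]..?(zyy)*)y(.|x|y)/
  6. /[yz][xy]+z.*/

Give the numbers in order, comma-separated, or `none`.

3, 6

1 → no match
2 → no match
3 → match
4 → no match
5 → no match
6 → match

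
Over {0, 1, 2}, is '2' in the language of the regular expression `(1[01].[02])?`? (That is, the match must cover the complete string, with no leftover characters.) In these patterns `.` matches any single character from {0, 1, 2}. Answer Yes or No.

No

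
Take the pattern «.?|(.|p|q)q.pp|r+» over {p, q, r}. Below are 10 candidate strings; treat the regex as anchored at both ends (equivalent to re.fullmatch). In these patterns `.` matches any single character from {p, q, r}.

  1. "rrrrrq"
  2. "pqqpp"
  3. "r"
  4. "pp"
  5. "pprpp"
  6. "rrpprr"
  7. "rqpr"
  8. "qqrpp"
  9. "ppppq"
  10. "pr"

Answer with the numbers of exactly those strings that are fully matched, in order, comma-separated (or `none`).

2, 3, 8

1 → no match
2 → match
3 → match
4 → no match
5 → no match
6 → no match
7 → no match
8 → match
9 → no match
10 → no match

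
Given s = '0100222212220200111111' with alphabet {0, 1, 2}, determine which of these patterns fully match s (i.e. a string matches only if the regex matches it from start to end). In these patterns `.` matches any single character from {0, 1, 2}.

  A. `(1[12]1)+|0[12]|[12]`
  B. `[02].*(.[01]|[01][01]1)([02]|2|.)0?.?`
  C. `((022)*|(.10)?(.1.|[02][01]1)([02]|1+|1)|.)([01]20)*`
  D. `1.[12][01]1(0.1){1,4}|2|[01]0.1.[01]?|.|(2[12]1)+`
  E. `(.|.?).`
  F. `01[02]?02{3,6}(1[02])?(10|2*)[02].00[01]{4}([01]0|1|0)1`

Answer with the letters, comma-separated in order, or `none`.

B, F

A → no match
B → match
C → no match
D → no match
E → no match
F → match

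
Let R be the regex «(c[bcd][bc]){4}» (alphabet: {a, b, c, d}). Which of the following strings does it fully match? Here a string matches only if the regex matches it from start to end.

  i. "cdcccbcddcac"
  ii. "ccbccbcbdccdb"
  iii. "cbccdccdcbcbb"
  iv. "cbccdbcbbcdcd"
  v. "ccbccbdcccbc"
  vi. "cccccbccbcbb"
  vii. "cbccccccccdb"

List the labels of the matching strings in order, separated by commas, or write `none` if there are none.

i. "cdcccbcddcac" → no match
ii → no match
iii → no match
iv → no match
v. "ccbccbdcccbc" → no match
vi. "cccccbccbcbb" → match
vii. "cbccccccccdb" → match

vi, vii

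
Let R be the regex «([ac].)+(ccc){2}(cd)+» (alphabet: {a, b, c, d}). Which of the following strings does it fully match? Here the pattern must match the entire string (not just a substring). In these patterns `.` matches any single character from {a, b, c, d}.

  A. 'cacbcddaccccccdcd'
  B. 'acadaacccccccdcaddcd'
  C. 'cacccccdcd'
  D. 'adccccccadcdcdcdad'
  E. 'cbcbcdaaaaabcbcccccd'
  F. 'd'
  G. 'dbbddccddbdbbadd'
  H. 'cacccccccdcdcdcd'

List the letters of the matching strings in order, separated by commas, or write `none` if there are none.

H

A → no match
B → no match
C. 'cacccccdcd' → no match
D → no match — must end with 'cd'
E → no match
F. 'd' → no match — must end with 'cd'
G → no match — must end with 'cd'
H → match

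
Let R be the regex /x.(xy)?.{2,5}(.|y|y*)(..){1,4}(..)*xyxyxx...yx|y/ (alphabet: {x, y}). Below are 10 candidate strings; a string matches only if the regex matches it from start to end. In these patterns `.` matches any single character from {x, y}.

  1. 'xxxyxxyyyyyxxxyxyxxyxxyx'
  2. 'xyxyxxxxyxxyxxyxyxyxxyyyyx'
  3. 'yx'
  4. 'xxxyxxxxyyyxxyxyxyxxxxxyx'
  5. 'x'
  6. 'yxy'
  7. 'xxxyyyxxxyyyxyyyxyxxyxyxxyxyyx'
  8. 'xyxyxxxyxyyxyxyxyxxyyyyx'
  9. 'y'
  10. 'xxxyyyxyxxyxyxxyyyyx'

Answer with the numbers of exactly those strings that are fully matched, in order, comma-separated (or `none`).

1 → match
2 → match
3. 'yx' → no match
4 → match
5. 'x' → no match
6. 'yxy' → no match
7 → match
8 → match
9. 'y' → match
10 → match

1, 2, 4, 7, 8, 9, 10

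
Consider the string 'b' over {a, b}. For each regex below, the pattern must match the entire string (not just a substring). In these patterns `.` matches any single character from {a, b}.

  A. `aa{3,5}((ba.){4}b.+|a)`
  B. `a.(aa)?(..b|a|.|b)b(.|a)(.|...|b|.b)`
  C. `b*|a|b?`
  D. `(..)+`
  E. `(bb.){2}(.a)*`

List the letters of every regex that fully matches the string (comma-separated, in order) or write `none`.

A → no match — must start with 'aa'
B → no match — must start with 'a'
C → match
D → no match
E → no match — must start with 'bb'

C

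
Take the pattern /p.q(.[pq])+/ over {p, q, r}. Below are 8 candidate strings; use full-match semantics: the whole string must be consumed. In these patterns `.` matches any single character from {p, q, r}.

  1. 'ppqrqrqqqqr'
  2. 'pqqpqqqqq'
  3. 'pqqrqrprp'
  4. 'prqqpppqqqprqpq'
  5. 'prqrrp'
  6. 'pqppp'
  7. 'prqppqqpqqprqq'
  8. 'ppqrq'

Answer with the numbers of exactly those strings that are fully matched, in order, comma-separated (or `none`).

2, 3, 4, 8

1. 'ppqrqrqqqqr' → no match
2. 'pqqpqqqqq' → match
3. 'pqqrqrprp' → match
4 → match
5. 'prqrrp' → no match
6. 'pqppp' → no match
7 → no match
8. 'ppqrq' → match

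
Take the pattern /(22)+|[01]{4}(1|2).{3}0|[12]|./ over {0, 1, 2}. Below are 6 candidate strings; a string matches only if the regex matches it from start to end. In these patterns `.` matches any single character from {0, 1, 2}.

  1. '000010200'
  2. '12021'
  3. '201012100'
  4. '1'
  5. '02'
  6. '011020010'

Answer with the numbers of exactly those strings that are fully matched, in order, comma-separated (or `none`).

1, 4, 6

1 → match
2 → no match
3 → no match
4 → match
5 → no match
6 → match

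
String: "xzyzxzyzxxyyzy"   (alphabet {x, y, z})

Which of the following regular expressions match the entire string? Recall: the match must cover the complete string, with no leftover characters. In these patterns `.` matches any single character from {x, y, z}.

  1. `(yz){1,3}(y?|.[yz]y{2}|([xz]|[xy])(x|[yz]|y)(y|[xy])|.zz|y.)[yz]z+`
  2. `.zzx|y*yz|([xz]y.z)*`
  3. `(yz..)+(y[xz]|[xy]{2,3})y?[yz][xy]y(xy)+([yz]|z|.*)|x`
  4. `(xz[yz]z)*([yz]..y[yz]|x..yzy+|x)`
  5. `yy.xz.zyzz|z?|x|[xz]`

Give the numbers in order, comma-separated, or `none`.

4

1 → no match — must start with "yz"
2 → no match
3 → no match
4 → match
5 → no match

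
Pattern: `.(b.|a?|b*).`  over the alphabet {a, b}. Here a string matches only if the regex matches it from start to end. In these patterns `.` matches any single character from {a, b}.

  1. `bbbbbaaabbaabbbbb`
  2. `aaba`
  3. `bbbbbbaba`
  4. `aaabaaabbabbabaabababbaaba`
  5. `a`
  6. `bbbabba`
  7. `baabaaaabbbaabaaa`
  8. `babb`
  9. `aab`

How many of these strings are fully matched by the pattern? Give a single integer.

1 → no match
2 → no match
3 → no match
4 → no match
5 → no match
6 → no match
7 → no match
8 → no match
9 → match
Total matched: 1

1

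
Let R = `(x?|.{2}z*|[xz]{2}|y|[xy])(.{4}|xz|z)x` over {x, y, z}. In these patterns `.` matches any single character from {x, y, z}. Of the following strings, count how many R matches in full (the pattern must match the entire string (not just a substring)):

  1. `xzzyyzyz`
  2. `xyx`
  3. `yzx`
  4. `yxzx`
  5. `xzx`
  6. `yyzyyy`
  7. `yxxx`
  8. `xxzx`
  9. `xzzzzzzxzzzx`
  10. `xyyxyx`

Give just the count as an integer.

6

1 → no match — must end with `x`
2 → no match
3 → match
4 → match
5 → match
6 → no match — must end with `x`
7 → no match
8 → match
9 → match
10 → match
Total matched: 6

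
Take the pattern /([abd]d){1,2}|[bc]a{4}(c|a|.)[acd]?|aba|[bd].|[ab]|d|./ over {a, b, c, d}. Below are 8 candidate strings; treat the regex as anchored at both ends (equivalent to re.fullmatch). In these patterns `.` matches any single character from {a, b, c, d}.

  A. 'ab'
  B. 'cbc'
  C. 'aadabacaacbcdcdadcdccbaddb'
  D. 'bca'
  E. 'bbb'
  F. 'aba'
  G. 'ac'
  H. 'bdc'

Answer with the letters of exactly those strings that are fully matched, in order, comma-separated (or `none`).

A → no match
B → no match
C → no match
D → no match
E → no match
F → match
G → no match
H → no match

F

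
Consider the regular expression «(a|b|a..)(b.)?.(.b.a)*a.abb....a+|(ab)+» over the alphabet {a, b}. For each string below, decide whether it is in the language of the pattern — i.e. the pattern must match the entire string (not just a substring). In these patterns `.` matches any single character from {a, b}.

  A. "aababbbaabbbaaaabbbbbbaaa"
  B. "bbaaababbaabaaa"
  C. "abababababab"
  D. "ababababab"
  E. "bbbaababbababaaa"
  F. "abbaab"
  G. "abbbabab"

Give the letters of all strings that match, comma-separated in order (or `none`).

A → no match
B → match
C. "abababababab" → match
D. "ababababab" → match
E → match
F. "abbaab" → no match
G. "abbbabab" → no match

B, C, D, E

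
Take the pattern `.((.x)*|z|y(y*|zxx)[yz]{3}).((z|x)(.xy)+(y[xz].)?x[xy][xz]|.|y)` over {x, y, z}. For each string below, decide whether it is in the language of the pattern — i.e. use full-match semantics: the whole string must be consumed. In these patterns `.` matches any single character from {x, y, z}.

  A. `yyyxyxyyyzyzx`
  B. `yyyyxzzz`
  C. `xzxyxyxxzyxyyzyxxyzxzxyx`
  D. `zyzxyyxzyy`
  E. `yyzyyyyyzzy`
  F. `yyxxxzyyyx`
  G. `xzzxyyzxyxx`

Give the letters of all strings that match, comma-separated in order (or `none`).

A → no match
B → no match
C → no match
D → no match
E → no match
F → no match
G → no match

none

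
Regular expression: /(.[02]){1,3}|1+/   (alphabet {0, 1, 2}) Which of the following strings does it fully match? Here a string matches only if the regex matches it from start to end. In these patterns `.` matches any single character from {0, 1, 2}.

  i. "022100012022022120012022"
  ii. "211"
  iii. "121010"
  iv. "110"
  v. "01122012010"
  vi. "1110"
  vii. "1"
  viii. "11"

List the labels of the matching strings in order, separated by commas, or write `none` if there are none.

iii, vii, viii

i → no match
ii → no match
iii → match
iv → no match
v → no match
vi → no match
vii → match
viii → match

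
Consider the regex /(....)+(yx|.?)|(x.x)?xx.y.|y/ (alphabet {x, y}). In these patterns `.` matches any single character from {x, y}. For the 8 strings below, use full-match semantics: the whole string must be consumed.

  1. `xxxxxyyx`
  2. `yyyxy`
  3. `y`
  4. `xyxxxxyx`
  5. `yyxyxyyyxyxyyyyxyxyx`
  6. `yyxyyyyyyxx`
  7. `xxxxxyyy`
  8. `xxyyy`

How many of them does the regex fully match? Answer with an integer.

7

1 → match
2 → match
3 → match
4 → match
5 → match
6 → no match
7 → match
8 → match
Total matched: 7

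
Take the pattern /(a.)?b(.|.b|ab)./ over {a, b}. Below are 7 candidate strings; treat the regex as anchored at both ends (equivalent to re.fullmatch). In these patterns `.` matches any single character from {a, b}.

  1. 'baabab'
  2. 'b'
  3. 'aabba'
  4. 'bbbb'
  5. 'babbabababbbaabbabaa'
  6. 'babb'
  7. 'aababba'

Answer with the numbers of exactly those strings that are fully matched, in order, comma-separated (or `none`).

1 → no match
2 → no match
3 → match
4 → match
5 → no match
6 → match
7 → no match

3, 4, 6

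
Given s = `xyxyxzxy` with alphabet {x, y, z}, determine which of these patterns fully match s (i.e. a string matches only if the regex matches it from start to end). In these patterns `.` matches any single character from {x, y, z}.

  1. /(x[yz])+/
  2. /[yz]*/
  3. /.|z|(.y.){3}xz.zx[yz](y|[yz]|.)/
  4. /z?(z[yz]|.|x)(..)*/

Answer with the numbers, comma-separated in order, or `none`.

1 → match
2 → no match
3 → no match
4 → no match

1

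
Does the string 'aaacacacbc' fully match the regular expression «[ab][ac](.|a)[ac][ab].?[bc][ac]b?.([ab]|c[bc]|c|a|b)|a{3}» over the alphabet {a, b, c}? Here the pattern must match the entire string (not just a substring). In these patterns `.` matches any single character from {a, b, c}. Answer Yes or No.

No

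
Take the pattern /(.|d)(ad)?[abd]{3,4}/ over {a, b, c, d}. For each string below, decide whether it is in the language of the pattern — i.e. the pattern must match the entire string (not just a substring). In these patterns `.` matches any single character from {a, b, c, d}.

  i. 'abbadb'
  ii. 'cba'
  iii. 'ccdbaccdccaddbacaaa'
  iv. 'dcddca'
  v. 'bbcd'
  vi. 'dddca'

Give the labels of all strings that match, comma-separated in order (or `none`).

i. 'abbadb' → no match
ii. 'cba' → no match
iii → no match
iv. 'dcddca' → no match
v. 'bbcd' → no match
vi. 'dddca' → no match

none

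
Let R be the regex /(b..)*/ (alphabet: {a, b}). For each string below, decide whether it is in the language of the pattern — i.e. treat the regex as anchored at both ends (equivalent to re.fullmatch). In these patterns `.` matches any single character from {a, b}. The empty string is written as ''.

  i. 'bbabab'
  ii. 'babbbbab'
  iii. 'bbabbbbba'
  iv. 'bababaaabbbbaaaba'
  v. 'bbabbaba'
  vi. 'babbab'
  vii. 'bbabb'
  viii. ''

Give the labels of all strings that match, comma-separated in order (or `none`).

i, iii, vi, viii

i → match
ii → no match
iii → match
iv → no match
v → no match
vi → match
vii → no match
viii → match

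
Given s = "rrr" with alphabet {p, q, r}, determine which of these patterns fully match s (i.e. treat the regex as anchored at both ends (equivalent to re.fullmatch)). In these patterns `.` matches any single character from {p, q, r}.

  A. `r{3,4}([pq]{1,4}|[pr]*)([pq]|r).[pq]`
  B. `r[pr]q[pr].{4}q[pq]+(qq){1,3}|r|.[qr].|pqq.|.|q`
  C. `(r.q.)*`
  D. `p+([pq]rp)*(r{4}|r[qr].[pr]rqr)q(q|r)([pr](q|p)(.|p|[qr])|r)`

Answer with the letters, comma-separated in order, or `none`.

B

A → no match
B → match
C → no match
D → no match — must start with "p"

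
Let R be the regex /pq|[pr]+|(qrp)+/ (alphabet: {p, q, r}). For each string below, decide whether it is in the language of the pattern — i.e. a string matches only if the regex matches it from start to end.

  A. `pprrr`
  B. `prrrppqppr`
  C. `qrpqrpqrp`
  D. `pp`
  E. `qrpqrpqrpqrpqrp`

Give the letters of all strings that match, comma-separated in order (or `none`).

A, C, D, E

A. `pprrr` → match
B. `prrrppqppr` → no match
C. `qrpqrpqrp` → match
D. `pp` → match
E → match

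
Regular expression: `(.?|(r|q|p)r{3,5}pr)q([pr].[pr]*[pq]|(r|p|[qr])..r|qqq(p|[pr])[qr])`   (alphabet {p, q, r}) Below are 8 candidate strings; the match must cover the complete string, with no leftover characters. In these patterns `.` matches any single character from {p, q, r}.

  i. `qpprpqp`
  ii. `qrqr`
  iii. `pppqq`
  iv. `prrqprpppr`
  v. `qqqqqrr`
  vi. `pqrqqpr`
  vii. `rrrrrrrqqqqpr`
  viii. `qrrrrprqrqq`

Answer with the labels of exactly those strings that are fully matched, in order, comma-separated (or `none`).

i. `qpprpqp` → no match
ii. `qrqr` → no match
iii. `pppqq` → no match
iv. `prrqprpppr` → no match
v. `qqqqqrr` → match
vi. `pqrqqpr` → no match
vii → no match
viii. `qrrrrprqrqq` → match

v, viii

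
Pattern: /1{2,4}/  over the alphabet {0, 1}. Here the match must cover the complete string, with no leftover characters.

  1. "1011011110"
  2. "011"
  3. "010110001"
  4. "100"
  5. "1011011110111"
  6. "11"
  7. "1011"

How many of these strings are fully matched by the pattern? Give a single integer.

1 → no match — must end with "1"
2 → no match — must start with "1"
3 → no match — must start with "1"
4 → no match — must end with "1"
5 → no match
6 → match
7 → no match
Total matched: 1

1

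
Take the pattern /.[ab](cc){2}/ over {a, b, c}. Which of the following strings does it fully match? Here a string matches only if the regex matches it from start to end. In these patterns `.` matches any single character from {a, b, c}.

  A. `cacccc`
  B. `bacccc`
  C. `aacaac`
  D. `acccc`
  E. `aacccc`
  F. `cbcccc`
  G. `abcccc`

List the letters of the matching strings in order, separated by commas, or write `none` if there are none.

A → match
B → match
C → no match — must end with `cc`
D → no match
E → match
F → match
G → match

A, B, E, F, G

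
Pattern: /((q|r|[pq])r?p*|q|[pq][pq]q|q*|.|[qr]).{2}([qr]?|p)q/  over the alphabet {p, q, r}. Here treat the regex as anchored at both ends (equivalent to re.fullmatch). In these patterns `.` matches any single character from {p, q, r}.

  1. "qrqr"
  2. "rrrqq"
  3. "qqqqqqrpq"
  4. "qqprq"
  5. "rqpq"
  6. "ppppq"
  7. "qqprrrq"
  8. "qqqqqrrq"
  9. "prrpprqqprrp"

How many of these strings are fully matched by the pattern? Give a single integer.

6

1. "qrqr" → no match — must end with "q"
2. "rrrqq" → match
3. "qqqqqqrpq" → match
4. "qqprq" → match
5. "rqpq" → match
6. "ppppq" → match
7. "qqprrrq" → no match
8. "qqqqqrrq" → match
9. "prrpprqqprrp" → no match — must end with "q"
Total matched: 6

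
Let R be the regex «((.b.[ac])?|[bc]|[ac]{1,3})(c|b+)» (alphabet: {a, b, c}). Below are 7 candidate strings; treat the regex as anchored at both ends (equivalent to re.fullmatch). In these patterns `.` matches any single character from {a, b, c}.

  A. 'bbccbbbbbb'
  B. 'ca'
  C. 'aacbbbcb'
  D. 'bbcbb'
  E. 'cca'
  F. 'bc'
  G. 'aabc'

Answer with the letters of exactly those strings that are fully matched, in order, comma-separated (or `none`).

A. 'bbccbbbbbb' → match
B. 'ca' → no match
C. 'aacbbbcb' → no match
D. 'bbcbb' → no match
E. 'cca' → no match
F. 'bc' → match
G. 'aabc' → no match

A, F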